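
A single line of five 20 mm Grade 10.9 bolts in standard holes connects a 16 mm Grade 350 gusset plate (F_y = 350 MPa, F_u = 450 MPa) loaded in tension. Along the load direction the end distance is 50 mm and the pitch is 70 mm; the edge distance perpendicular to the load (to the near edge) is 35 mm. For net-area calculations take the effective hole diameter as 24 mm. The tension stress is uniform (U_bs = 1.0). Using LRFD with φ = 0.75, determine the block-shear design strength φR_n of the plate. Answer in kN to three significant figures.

Shear plane L_v = 50 + 4·70 = 330 mm; A_gv = 330 × 16 = 5280 mm².
A_nv = (330 − 4.5·24) × 16 = 3552 mm².
A_nt = (35 − 0.5·24) × 16 = 368 mm².
0.6 F_u A_nv = 959 kN; 0.6 F_y A_gv = 1109 kN → shear rupture governs the shear term.
R_n = 959 + 1.0 × 450 × 368 / 1000 = 1125 kN.
Design strength φR_n = 0.75 × 1125 = 843 kN.

843 kN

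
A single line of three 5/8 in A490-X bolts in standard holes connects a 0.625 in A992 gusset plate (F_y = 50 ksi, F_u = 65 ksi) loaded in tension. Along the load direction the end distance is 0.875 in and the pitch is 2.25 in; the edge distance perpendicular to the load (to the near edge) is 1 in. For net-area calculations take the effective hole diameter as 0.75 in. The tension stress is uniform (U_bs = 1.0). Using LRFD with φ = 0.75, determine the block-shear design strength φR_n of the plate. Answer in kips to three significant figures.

83 kips

Shear plane L_v = 0.875 + 2·2.25 = 5.375 in; A_gv = 5.375 × 0.625 = 3.359 in².
A_nv = (5.375 − 2.5·0.75) × 0.625 = 2.188 in².
A_nt = (1 − 0.5·0.75) × 0.625 = 0.3906 in².
0.6 F_u A_nv = 85.31 kips; 0.6 F_y A_gv = 100.8 kips → shear rupture governs the shear term.
R_n = 85.31 + 1.0 × 65 × 0.3906 = 110.7 kips.
Design strength φR_n = 0.75 × 110.7 = 83 kips.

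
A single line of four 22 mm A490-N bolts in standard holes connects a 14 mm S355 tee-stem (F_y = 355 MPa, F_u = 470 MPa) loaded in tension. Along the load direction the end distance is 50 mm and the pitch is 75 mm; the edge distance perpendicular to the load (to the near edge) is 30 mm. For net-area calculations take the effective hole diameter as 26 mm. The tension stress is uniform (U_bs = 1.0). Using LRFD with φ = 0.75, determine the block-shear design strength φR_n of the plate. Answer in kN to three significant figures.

629 kN

Shear plane L_v = 50 + 3·75 = 275 mm; A_gv = 275 × 14 = 3850 mm².
A_nv = (275 − 3.5·26) × 14 = 2576 mm².
A_nt = (30 − 0.5·26) × 14 = 238 mm².
0.6 F_u A_nv = 726.4 kN; 0.6 F_y A_gv = 820.1 kN → shear rupture governs the shear term.
R_n = 726.4 + 1.0 × 470 × 238 / 1000 = 838.3 kN.
Design strength φR_n = 0.75 × 838.3 = 629 kN.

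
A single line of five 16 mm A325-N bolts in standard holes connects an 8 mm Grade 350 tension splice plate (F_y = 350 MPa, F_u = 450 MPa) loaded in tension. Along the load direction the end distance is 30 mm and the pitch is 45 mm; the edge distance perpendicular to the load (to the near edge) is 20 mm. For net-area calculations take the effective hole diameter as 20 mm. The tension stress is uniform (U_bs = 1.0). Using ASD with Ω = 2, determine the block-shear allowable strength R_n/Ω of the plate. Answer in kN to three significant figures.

148 kN

Shear plane L_v = 30 + 4·45 = 210 mm; A_gv = 210 × 8 = 1680 mm².
A_nv = (210 − 4.5·20) × 8 = 960 mm².
A_nt = (20 − 0.5·20) × 8 = 80 mm².
0.6 F_u A_nv = 259.2 kN; 0.6 F_y A_gv = 352.8 kN → shear rupture governs the shear term.
R_n = 259.2 + 1.0 × 450 × 80 / 1000 = 295.2 kN.
Allowable strength R_n/Ω = 295.2 / 2 = 148 kN.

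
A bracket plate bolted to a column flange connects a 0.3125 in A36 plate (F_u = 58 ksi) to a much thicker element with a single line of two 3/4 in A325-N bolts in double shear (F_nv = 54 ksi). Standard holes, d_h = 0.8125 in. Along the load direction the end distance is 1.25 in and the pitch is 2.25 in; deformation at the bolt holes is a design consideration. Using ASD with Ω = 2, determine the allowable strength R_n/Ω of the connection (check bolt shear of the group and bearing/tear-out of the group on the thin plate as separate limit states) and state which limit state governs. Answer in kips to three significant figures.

24.8 kips (bearing governs)

Bolt shear: A_b = π·0.75²/4 = 0.4418 in²; R_n = 54 × 0.4418 × 2 × 2 = 95.43 kips → 95.43 / 2 = 47.7 kips.
Bearing (1.2 l_c t F_u ≤ 2.4 d t F_u): upper limit = 2.4·0.75·0.3125·58 = 32.62 kips.
  Edge l_c = 1.25 − 0.8125/2 = 0.8438 → r_n = 18.35 kips; interior l_c = 2.25 − 0.8125 = 1.438 → r_n = 31.27 kips.
  R_n,bearing = 1·18.35 + 1·31.27 = 49.62 kips → 49.62 / 2 = 24.8 kips.
Bearing governs: 24.8 kips.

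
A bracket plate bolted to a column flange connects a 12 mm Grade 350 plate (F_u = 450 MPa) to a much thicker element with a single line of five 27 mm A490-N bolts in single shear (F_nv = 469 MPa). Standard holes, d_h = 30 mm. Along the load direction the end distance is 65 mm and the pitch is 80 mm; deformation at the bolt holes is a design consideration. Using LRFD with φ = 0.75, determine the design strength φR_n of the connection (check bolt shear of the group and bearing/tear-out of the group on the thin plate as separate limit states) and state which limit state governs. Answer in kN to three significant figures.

1010 kN (bolt shear governs)

Bolt shear: A_b = π·27²/4 = 572.6 mm²; R_n = 469 × 572.6 × 5 × 1 / 1000 = 1343 kN → 0.75 × 1343 = 1010 kN.
Bearing (1.2 l_c t F_u ≤ 2.4 d t F_u): upper limit = 2.4·27·12·450 / 1000 = 349.9 kN.
  Edge l_c = 65 − 30/2 = 50 → r_n = 324 kN; interior l_c = 80 − 30 = 50 → r_n = 324 kN.
  R_n,bearing = 1·324 + 4·324 = 1620 kN → 0.75 × 1620 = 1220 kN.
Bolt shear governs: 1010 kN.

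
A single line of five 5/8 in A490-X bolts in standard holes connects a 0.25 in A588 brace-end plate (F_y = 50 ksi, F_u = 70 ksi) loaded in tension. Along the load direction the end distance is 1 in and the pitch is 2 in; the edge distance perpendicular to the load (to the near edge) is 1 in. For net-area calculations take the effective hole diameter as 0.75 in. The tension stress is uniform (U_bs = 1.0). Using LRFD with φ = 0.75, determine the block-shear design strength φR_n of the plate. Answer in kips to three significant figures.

Shear plane L_v = 1 + 4·2 = 9 in; A_gv = 9 × 0.25 = 2.25 in².
A_nv = (9 − 4.5·0.75) × 0.25 = 1.406 in².
A_nt = (1 − 0.5·0.75) × 0.25 = 0.1562 in².
0.6 F_u A_nv = 59.06 kips; 0.6 F_y A_gv = 67.5 kips → shear rupture governs the shear term.
R_n = 59.06 + 1.0 × 70 × 0.1562 = 70 kips.
Design strength φR_n = 0.75 × 70 = 52.5 kips.

52.5 kips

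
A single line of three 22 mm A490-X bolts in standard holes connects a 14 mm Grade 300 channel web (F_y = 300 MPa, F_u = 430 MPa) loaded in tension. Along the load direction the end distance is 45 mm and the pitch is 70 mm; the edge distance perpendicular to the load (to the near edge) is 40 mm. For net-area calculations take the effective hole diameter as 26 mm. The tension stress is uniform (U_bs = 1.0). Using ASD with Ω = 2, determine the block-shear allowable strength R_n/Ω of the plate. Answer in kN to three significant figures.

298 kN

Shear plane L_v = 45 + 2·70 = 185 mm; A_gv = 185 × 14 = 2590 mm².
A_nv = (185 − 2.5·26) × 14 = 1680 mm².
A_nt = (40 − 0.5·26) × 14 = 378 mm².
0.6 F_u A_nv = 433.4 kN; 0.6 F_y A_gv = 466.2 kN → shear rupture governs the shear term.
R_n = 433.4 + 1.0 × 430 × 378 / 1000 = 596 kN.
Allowable strength R_n/Ω = 596 / 2 = 298 kN.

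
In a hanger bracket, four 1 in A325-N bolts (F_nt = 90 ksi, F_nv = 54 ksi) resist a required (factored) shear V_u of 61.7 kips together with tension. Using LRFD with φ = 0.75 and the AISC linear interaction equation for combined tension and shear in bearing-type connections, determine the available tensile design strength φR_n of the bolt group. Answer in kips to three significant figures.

173 kips

A_b = π·1²/4 = 0.7854 in²; f_rv = 61.7 / (4 × 0.7854) = 19.64 ksi.
F'_nt = 1.3 F_nt − (F_nt / φF_nv) f_rv = 1.3·90 − (90/(0.75·54))·19.64 = 73.36 ksi, capped at F_nt → F'_nt = 73.36 ksi.
R_n = F'_nt · A_b · n = 73.36 × 0.7854 × 4 = 230.5 kips.
Design strength φR_n = 0.75 × 230.5 = 173 kips.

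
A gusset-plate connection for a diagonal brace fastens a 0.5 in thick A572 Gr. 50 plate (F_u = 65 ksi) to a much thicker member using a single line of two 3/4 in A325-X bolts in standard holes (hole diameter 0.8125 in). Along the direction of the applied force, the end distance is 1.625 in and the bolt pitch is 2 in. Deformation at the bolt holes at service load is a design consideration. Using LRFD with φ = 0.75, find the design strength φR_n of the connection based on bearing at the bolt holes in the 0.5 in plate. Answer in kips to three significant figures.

Per bolt r_n = 1.2 l_c t F_u ≤ 2.4 d t F_u; upper limit = 2.4 × 0.75 × 0.5 × 65 = 58.5 kips.
Edge bolt: l_c = 1.625 − 0.8125/2 = 1.219 in → 1.2 × 1.219 × 0.5 × 65 = 47.53 → r_n = 47.53 kips.
Interior bolts: l_c = 2 − 0.8125 = 1.188 in → 1.2 × 1.188 × 0.5 × 65 = 46.31 → r_n = 46.31 kips.
R_n = 1 × 47.53 + 1 × 46.31 = 93.84 kips.
Design strength φR_n = 0.75 × 93.84 = 70.4 kips.

70.4 kips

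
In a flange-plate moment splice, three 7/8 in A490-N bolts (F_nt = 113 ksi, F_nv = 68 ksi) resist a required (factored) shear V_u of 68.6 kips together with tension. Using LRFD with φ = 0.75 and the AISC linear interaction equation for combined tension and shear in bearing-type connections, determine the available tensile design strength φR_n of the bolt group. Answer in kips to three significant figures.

A_b = π·0.875²/4 = 0.6013 in²; f_rv = 68.6 / (3 × 0.6013) = 38.03 ksi.
F'_nt = 1.3 F_nt − (F_nt / φF_nv) f_rv = 1.3·113 − (113/(0.75·68))·38.03 = 62.64 ksi, capped at F_nt → F'_nt = 62.64 ksi.
R_n = F'_nt · A_b · n = 62.64 × 0.6013 × 3 = 113 kips.
Design strength φR_n = 0.75 × 113 = 84.8 kips.

84.8 kips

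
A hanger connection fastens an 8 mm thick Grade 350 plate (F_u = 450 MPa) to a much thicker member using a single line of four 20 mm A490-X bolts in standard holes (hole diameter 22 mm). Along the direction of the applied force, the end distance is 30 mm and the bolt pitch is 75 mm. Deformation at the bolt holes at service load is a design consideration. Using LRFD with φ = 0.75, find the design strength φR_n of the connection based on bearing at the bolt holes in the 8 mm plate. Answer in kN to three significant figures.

Per bolt r_n = 1.2 l_c t F_u ≤ 2.4 d t F_u; upper limit = 2.4 × 20 × 8 × 450 / 1000 = 172.8 kN.
Edge bolt: l_c = 30 − 22/2 = 19 mm → 1.2 × 19 × 8 × 450 / 1000 = 82.08 → r_n = 82.08 kN.
Interior bolts: l_c = 75 − 22 = 53 mm → 1.2 × 53 × 8 × 450 / 1000 = 229 → r_n = 172.8 kN.
R_n = 1 × 82.08 + 3 × 172.8 = 600.5 kN.
Design strength φR_n = 0.75 × 600.5 = 450 kN.

450 kN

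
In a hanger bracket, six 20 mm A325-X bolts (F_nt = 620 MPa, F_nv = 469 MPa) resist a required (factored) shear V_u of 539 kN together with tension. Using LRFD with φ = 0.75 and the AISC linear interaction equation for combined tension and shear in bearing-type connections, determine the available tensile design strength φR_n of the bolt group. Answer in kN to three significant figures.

427 kN

A_b = π·20²/4 = 314.2 mm²; f_rv = 539 × 1000 / (6 × 314.2) = 285.9 MPa.
F'_nt = 1.3 F_nt − (F_nt / φF_nv) f_rv = 1.3·620 − (620/(0.75·469))·285.9 = 302 MPa, capped at F_nt → F'_nt = 302 MPa.
R_n = F'_nt · A_b · n = 302 × 314.2 × 6 / 1000 = 569.2 kN.
Design strength φR_n = 0.75 × 569.2 = 427 kN.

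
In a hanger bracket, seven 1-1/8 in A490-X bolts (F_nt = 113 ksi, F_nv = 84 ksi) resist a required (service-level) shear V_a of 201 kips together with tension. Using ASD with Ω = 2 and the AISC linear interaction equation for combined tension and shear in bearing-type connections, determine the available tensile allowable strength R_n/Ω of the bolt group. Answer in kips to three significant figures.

A_b = π·1.125²/4 = 0.994 in²; f_rv = 201 / (7 × 0.994) = 28.89 ksi.
F'_nt = 1.3 F_nt − (Ω F_nt / F_nv) f_rv = 1.3·113 − (2·113/84)·28.89 = 69.18 ksi, capped at F_nt → F'_nt = 69.18 ksi.
R_n = F'_nt · A_b · n = 69.18 × 0.994 × 7 = 481.4 kips.
Allowable strength R_n/Ω = 481.4 / 2 = 241 kips.

241 kips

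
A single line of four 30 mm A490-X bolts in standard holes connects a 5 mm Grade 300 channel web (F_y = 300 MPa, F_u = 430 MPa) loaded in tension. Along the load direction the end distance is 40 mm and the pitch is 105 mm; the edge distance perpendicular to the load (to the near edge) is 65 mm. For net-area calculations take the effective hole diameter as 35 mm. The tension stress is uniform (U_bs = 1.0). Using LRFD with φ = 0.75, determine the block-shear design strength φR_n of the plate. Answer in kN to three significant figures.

Shear plane L_v = 40 + 3·105 = 355 mm; A_gv = 355 × 5 = 1775 mm².
A_nv = (355 − 3.5·35) × 5 = 1162 mm².
A_nt = (65 − 0.5·35) × 5 = 237.5 mm².
0.6 F_u A_nv = 299.9 kN; 0.6 F_y A_gv = 319.5 kN → shear rupture governs the shear term.
R_n = 299.9 + 1.0 × 430 × 237.5 / 1000 = 402.1 kN.
Design strength φR_n = 0.75 × 402.1 = 302 kN.

302 kN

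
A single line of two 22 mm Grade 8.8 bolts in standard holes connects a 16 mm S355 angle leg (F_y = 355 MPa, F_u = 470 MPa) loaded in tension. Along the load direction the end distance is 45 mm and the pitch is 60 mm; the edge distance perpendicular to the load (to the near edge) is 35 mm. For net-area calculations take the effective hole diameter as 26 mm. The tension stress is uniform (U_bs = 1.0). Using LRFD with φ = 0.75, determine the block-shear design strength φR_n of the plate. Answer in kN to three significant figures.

Shear plane L_v = 45 + 1·60 = 105 mm; A_gv = 105 × 16 = 1680 mm².
A_nv = (105 − 1.5·26) × 16 = 1056 mm².
A_nt = (35 − 0.5·26) × 16 = 352 mm².
0.6 F_u A_nv = 297.8 kN; 0.6 F_y A_gv = 357.8 kN → shear rupture governs the shear term.
R_n = 297.8 + 1.0 × 470 × 352 / 1000 = 463.2 kN.
Design strength φR_n = 0.75 × 463.2 = 347 kN.

347 kN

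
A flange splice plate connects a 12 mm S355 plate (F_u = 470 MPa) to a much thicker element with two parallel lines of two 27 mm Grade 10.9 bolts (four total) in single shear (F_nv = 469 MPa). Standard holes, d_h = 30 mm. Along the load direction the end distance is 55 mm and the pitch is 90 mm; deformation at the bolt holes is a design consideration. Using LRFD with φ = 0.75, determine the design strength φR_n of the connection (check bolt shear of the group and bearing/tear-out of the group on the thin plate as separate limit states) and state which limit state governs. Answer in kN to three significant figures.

806 kN (bolt shear governs)

Bolt shear: A_b = π·27²/4 = 572.6 mm²; R_n = 469 × 572.6 × 4 × 1 / 1000 = 1074 kN → 0.75 × 1074 = 806 kN.
Bearing (1.2 l_c t F_u ≤ 2.4 d t F_u): upper limit = 2.4·27·12·470 / 1000 = 365.5 kN.
  Edge l_c = 55 − 30/2 = 40 → r_n = 270.7 kN; interior l_c = 90 − 30 = 60 → r_n = 365.5 kN.
  R_n,bearing = 2·270.7 + 2·365.5 = 1272 kN → 0.75 × 1272 = 954 kN.
Bolt shear governs: 806 kN.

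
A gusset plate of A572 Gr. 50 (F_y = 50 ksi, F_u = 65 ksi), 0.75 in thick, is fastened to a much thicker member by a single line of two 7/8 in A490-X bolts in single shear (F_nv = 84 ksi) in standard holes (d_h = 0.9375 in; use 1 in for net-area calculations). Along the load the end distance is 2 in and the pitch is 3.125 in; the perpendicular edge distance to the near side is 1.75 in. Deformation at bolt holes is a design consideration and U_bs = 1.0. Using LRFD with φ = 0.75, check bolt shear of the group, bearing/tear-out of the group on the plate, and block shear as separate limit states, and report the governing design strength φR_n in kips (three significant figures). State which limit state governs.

75.8 kips (bolt shear governs)

Bolt shear: A_b = π·0.875²/4 = 0.6013 in²; R_n = 84 × 0.6013 × 2 × 1 = 101 kips → 0.75 × 101 = 75.8 kips.
Bearing: edge l_c = 1.531, r_n = 89.58 kips; interior l_c = 2.188, r_n = 102.4 kips; R_n = 89.58 + 1·102.4 = 192 kips → 144 kips.
Block shear: A_gv = 3.844, A_nv = 2.719, A_nt = 0.9375 in²; R_n = min(0.6F_uA_nv, 0.6F_yA_gv) + U_bs·F_u·A_nt = 167 kips → 125 kips.
Bolt shear governs: 75.8 kips.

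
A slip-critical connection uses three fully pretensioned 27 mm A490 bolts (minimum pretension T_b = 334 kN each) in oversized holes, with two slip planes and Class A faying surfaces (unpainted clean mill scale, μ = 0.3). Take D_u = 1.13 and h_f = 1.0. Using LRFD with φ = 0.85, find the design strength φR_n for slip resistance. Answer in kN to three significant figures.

577 kN

R_n = μ · D_u · h_f · T_b · n_s · n_b = 0.3 × 1.13 × 1.0 × 334 × 2 × 3 = 679.4 kN.
Design strength φR_n = 0.85 × 679.4 = 577 kN.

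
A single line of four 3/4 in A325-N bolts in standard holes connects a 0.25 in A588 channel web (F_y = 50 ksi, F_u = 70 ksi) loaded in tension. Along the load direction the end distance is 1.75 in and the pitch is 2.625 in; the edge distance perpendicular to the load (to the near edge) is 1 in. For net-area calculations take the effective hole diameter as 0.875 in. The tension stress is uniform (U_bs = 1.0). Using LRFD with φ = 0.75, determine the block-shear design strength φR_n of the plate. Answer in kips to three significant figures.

Shear plane L_v = 1.75 + 3·2.625 = 9.625 in; A_gv = 9.625 × 0.25 = 2.406 in².
A_nv = (9.625 − 3.5·0.875) × 0.25 = 1.641 in².
A_nt = (1 − 0.5·0.875) × 0.25 = 0.1406 in².
0.6 F_u A_nv = 68.91 kips; 0.6 F_y A_gv = 72.19 kips → shear rupture governs the shear term.
R_n = 68.91 + 1.0 × 70 × 0.1406 = 78.75 kips.
Design strength φR_n = 0.75 × 78.75 = 59.1 kips.

59.1 kips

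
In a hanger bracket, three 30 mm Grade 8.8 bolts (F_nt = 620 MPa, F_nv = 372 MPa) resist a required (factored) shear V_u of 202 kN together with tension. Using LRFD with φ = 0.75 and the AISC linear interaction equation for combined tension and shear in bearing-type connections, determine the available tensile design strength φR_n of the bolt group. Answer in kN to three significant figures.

945 kN

A_b = π·30²/4 = 706.9 mm²; f_rv = 202 × 1000 / (3 × 706.9) = 95.26 MPa.
F'_nt = 1.3 F_nt − (F_nt / φF_nv) f_rv = 1.3·620 − (620/(0.75·372))·95.26 = 594.3 MPa, capped at F_nt → F'_nt = 594.3 MPa.
R_n = F'_nt · A_b · n = 594.3 × 706.9 × 3 / 1000 = 1260 kN.
Design strength φR_n = 0.75 × 1260 = 945 kN.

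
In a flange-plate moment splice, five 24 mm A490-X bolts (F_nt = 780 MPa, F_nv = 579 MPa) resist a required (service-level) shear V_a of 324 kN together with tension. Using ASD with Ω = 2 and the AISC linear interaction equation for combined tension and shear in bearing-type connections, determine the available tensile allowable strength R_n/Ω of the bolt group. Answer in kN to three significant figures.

710 kN

A_b = π·24²/4 = 452.4 mm²; f_rv = 324 × 1000 / (5 × 452.4) = 143.2 MPa.
F'_nt = 1.3 F_nt − (Ω F_nt / F_nv) f_rv = 1.3·780 − (2·780/579)·143.2 = 628.1 MPa, capped at F_nt → F'_nt = 628.1 MPa.
R_n = F'_nt · A_b · n = 628.1 × 452.4 × 5 / 1000 = 1421 kN.
Allowable strength R_n/Ω = 1421 / 2 = 710 kN.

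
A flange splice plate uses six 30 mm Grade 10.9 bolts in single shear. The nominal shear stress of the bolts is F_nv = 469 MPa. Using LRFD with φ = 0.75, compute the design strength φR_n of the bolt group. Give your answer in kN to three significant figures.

A_b = π × 30² / 4 = 706.9 mm².
R_n = F_nv · A_b · n · n_s = 469 × 706.9 × 6 × 1 / 1000 = 1989 kN.
Design strength φR_n = 0.75 × 1989 = 1490 kN.

1490 kN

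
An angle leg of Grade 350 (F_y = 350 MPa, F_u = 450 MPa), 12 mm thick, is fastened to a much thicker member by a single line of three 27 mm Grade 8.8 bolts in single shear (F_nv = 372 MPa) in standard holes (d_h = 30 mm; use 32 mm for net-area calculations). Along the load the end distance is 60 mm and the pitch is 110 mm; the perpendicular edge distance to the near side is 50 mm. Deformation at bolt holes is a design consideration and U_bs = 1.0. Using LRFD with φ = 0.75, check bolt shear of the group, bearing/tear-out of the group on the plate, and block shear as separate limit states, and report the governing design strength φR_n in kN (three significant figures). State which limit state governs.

Bolt shear: A_b = π·27²/4 = 572.6 mm²; R_n = 372 × 572.6 × 3 × 1 / 1000 = 639 kN → 0.75 × 639 = 479 kN.
Bearing: edge l_c = 45, r_n = 291.6 kN; interior l_c = 80, r_n = 349.9 kN; R_n = 291.6 + 2·349.9 = 991.4 kN → 744 kN.
Block shear: A_gv = 3360, A_nv = 2400, A_nt = 408 mm²; R_n = min(0.6F_uA_nv, 0.6F_yA_gv) + U_bs·F_u·A_nt = 831.6 kN → 624 kN.
Bolt shear governs: 479 kN.

479 kN (bolt shear governs)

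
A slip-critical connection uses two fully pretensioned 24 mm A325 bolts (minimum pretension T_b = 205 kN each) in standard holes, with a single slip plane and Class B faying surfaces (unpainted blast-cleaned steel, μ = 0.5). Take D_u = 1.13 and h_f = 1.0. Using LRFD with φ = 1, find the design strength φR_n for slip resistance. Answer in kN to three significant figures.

232 kN

R_n = μ · D_u · h_f · T_b · n_s · n_b = 0.5 × 1.13 × 1.0 × 205 × 1 × 2 = 231.6 kN.
Design strength φR_n = 1 × 231.6 = 232 kN.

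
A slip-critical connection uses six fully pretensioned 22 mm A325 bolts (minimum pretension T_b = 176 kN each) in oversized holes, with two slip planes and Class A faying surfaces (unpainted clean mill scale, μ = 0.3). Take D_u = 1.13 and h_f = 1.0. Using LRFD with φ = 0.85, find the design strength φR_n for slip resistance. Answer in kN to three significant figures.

609 kN

R_n = μ · D_u · h_f · T_b · n_s · n_b = 0.3 × 1.13 × 1.0 × 176 × 2 × 6 = 716 kN.
Design strength φR_n = 0.85 × 716 = 609 kN.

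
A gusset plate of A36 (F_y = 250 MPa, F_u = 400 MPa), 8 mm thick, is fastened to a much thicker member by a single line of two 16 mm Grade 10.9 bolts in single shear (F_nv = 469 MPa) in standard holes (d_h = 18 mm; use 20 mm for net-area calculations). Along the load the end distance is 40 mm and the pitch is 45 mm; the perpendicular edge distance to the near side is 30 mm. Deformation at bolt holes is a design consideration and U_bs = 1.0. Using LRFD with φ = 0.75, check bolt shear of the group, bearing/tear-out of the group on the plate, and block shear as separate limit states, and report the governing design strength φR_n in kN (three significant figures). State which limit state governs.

124 kN (block shear governs)

Bolt shear: A_b = π·16²/4 = 201.1 mm²; R_n = 469 × 201.1 × 2 × 1 / 1000 = 188.6 kN → 0.75 × 188.6 = 141 kN.
Bearing: edge l_c = 31, r_n = 119 kN; interior l_c = 27, r_n = 103.7 kN; R_n = 119 + 1·103.7 = 222.7 kN → 167 kN.
Block shear: A_gv = 680, A_nv = 440, A_nt = 160 mm²; R_n = min(0.6F_uA_nv, 0.6F_yA_gv) + U_bs·F_u·A_nt = 166 kN → 124 kN.
Block shear governs: 124 kN.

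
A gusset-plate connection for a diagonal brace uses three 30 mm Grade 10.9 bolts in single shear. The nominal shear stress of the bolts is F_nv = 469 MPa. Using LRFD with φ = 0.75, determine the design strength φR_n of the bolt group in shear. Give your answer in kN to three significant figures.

A_b = π × 30² / 4 = 706.9 mm².
R_n = F_nv · A_b · n · n_s = 469 × 706.9 × 3 × 1 / 1000 = 994.5 kN.
Design strength φR_n = 0.75 × 994.5 = 746 kN.

746 kN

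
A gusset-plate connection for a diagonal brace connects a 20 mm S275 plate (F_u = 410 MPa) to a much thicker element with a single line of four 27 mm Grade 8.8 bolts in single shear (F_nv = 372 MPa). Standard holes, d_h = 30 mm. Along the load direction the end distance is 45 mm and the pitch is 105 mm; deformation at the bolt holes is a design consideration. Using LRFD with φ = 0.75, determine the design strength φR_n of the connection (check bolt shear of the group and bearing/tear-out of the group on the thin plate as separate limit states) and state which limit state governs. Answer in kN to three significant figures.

639 kN (bolt shear governs)

Bolt shear: A_b = π·27²/4 = 572.6 mm²; R_n = 372 × 572.6 × 4 × 1 / 1000 = 852 kN → 0.75 × 852 = 639 kN.
Bearing (1.2 l_c t F_u ≤ 2.4 d t F_u): upper limit = 2.4·27·20·410 / 1000 = 531.4 kN.
  Edge l_c = 45 − 30/2 = 30 → r_n = 295.2 kN; interior l_c = 105 − 30 = 75 → r_n = 531.4 kN.
  R_n,bearing = 1·295.2 + 3·531.4 = 1889 kN → 0.75 × 1889 = 1420 kN.
Bolt shear governs: 639 kN.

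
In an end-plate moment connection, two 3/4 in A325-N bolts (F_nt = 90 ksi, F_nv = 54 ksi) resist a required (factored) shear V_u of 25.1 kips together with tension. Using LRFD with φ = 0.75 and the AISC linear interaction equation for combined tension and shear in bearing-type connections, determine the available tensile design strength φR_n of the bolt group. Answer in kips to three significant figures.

35.7 kips

A_b = π·0.75²/4 = 0.4418 in²; f_rv = 25.1 / (2 × 0.4418) = 28.41 ksi.
F'_nt = 1.3 F_nt − (F_nt / φF_nv) f_rv = 1.3·90 − (90/(0.75·54))·28.41 = 53.87 ksi, capped at F_nt → F'_nt = 53.87 ksi.
R_n = F'_nt · A_b · n = 53.87 × 0.4418 × 2 = 47.6 kips.
Design strength φR_n = 0.75 × 47.6 = 35.7 kips.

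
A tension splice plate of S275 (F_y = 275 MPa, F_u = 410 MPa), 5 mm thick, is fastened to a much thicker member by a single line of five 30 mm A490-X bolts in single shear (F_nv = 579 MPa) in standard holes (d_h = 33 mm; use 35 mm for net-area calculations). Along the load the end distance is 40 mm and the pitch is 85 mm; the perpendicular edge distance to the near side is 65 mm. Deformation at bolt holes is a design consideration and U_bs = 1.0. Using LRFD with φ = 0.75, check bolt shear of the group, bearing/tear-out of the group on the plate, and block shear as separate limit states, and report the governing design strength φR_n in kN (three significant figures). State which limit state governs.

Bolt shear: A_b = π·30²/4 = 706.9 mm²; R_n = 579 × 706.9 × 5 × 1 / 1000 = 2046 kN → 0.75 × 2046 = 1530 kN.
Bearing: edge l_c = 23.5, r_n = 57.81 kN; interior l_c = 52, r_n = 127.9 kN; R_n = 57.81 + 4·127.9 = 569.5 kN → 427 kN.
Block shear: A_gv = 1900, A_nv = 1112, A_nt = 237.5 mm²; R_n = min(0.6F_uA_nv, 0.6F_yA_gv) + U_bs·F_u·A_nt = 371.1 kN → 278 kN.
Block shear governs: 278 kN.

278 kN (block shear governs)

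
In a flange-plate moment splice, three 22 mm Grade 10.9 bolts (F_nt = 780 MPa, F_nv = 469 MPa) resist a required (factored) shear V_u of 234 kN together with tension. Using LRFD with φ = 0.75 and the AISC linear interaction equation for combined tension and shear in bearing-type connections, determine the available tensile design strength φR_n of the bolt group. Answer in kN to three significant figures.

A_b = π·22²/4 = 380.1 mm²; f_rv = 234 × 1000 / (3 × 380.1) = 205.2 MPa.
F'_nt = 1.3 F_nt − (F_nt / φF_nv) f_rv = 1.3·780 − (780/(0.75·469))·205.2 = 559 MPa, capped at F_nt → F'_nt = 559 MPa.
R_n = F'_nt · A_b · n = 559 × 380.1 × 3 / 1000 = 637.5 kN.
Design strength φR_n = 0.75 × 637.5 = 478 kN.

478 kN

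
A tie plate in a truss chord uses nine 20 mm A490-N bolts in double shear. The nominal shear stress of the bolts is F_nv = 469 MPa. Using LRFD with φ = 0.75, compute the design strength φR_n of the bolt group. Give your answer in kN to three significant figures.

1990 kN

A_b = π × 20² / 4 = 314.2 mm².
R_n = F_nv · A_b · n · n_s = 469 × 314.2 × 9 × 2 / 1000 = 2652 kN.
Design strength φR_n = 0.75 × 2652 = 1990 kN.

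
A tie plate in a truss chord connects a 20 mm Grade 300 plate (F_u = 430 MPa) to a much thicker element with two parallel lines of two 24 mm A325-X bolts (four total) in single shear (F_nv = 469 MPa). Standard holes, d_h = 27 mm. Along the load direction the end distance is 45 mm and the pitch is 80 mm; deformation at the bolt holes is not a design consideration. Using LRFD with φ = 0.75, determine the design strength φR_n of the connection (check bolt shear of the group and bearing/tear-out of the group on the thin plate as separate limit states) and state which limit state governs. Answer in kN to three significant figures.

637 kN (bolt shear governs)

Bolt shear: A_b = π·24²/4 = 452.4 mm²; R_n = 469 × 452.4 × 4 × 1 / 1000 = 848.7 kN → 0.75 × 848.7 = 637 kN.
Bearing (1.5 l_c t F_u ≤ 3.0 d t F_u): upper limit = 3.0·24·20·430 / 1000 = 619.2 kN.
  Edge l_c = 45 − 27/2 = 31.5 → r_n = 406.4 kN; interior l_c = 80 − 27 = 53 → r_n = 619.2 kN.
  R_n,bearing = 2·406.4 + 2·619.2 = 2051 kN → 0.75 × 2051 = 1540 kN.
Bolt shear governs: 637 kN.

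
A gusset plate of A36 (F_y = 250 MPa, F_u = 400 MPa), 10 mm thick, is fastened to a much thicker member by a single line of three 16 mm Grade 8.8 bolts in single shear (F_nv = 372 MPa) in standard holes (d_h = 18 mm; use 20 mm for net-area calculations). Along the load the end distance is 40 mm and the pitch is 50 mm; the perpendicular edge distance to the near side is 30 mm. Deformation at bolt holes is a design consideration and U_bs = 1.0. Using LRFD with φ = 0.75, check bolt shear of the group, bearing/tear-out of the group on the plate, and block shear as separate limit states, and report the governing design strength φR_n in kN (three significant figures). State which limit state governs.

Bolt shear: A_b = π·16²/4 = 201.1 mm²; R_n = 372 × 201.1 × 3 × 1 / 1000 = 224.4 kN → 0.75 × 224.4 = 168 kN.
Bearing: edge l_c = 31, r_n = 148.8 kN; interior l_c = 32, r_n = 153.6 kN; R_n = 148.8 + 2·153.6 = 456 kN → 342 kN.
Block shear: A_gv = 1400, A_nv = 900, A_nt = 200 mm²; R_n = min(0.6F_uA_nv, 0.6F_yA_gv) + U_bs·F_u·A_nt = 290 kN → 218 kN.
Bolt shear governs: 168 kN.

168 kN (bolt shear governs)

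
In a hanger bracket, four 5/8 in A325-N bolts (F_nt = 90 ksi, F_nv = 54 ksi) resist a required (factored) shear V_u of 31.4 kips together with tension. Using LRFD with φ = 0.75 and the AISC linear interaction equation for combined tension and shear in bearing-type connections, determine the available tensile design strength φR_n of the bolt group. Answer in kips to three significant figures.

A_b = π·0.625²/4 = 0.3068 in²; f_rv = 31.4 / (4 × 0.3068) = 25.59 ksi.
F'_nt = 1.3 F_nt − (F_nt / φF_nv) f_rv = 1.3·90 − (90/(0.75·54))·25.59 = 60.14 ksi, capped at F_nt → F'_nt = 60.14 ksi.
R_n = F'_nt · A_b · n = 60.14 × 0.3068 × 4 = 73.8 kips.
Design strength φR_n = 0.75 × 73.8 = 55.4 kips.

55.4 kips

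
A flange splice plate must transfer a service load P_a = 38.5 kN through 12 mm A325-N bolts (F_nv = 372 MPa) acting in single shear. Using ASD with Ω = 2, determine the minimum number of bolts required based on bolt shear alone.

2 bolts

A_b = π·12²/4 = 113.1 mm².
Per-bolt allowable strength R_n/Ω = 372 × 113.1 × 1 / 1000 / 2 = 21.04 kN.
n ≥ 38.5 / 21.04 = 1.83 → use 2 bolts.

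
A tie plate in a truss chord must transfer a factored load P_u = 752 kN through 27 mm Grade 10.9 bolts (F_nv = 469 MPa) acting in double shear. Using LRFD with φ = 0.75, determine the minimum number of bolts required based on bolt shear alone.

2 bolts

A_b = π·27²/4 = 572.6 mm².
Per-bolt design strength φR_n = 0.75 × 469 × 572.6 × 2 / 1000 = 402.8 kN.
n ≥ 752 / 402.8 = 1.867 → use 2 bolts.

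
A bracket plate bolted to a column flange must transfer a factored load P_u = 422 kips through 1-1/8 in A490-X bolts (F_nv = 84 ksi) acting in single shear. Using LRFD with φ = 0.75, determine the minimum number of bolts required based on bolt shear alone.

7 bolts

A_b = π·1.125²/4 = 0.994 in².
Per-bolt design strength φR_n = 0.75 × 84 × 0.994 × 1 = 62.62 kips.
n ≥ 422 / 62.62 = 6.739 → use 7 bolts.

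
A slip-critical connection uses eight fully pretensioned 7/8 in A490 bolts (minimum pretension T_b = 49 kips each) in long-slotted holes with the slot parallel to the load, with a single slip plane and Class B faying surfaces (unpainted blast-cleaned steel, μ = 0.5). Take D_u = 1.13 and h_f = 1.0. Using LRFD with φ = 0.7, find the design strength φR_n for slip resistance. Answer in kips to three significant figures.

R_n = μ · D_u · h_f · T_b · n_s · n_b = 0.5 × 1.13 × 1.0 × 49 × 1 × 8 = 221.5 kips.
Design strength φR_n = 0.7 × 221.5 = 155 kips.

155 kips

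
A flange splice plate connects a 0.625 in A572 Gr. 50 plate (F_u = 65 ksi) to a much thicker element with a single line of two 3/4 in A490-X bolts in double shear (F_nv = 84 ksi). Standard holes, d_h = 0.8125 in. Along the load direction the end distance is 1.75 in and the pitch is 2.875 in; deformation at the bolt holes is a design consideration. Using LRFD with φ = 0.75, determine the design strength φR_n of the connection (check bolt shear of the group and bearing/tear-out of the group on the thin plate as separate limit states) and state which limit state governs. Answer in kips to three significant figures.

Bolt shear: A_b = π·0.75²/4 = 0.4418 in²; R_n = 84 × 0.4418 × 2 × 2 = 148.4 kips → 0.75 × 148.4 = 111 kips.
Bearing (1.2 l_c t F_u ≤ 2.4 d t F_u): upper limit = 2.4·0.75·0.625·65 = 73.12 kips.
  Edge l_c = 1.75 − 0.8125/2 = 1.344 → r_n = 65.51 kips; interior l_c = 2.875 − 0.8125 = 2.062 → r_n = 73.12 kips.
  R_n,bearing = 1·65.51 + 1·73.12 = 138.6 kips → 0.75 × 138.6 = 104 kips.
Bearing governs: 104 kips.

104 kips (bearing governs)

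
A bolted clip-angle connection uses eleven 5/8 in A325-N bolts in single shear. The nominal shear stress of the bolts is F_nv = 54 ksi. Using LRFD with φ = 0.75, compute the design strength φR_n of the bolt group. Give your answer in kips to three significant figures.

137 kips

A_b = π × 0.625² / 4 = 0.3068 in².
R_n = F_nv · A_b · n · n_s = 54 × 0.3068 × 11 × 1 = 182.2 kips.
Design strength φR_n = 0.75 × 182.2 = 137 kips.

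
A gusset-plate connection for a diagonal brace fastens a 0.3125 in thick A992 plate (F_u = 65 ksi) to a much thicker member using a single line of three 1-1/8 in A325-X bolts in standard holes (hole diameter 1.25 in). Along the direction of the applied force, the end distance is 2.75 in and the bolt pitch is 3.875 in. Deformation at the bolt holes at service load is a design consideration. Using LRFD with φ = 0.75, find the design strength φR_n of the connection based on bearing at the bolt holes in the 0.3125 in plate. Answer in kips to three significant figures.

Per bolt r_n = 1.2 l_c t F_u ≤ 2.4 d t F_u; upper limit = 2.4 × 1.125 × 0.3125 × 65 = 54.84 kips.
Edge bolt: l_c = 2.75 − 1.25/2 = 2.125 in → 1.2 × 2.125 × 0.3125 × 65 = 51.8 → r_n = 51.8 kips.
Interior bolts: l_c = 3.875 − 1.25 = 2.625 in → 1.2 × 2.625 × 0.3125 × 65 = 63.98 → r_n = 54.84 kips.
R_n = 1 × 51.8 + 2 × 54.84 = 161.5 kips.
Design strength φR_n = 0.75 × 161.5 = 121 kips.

121 kips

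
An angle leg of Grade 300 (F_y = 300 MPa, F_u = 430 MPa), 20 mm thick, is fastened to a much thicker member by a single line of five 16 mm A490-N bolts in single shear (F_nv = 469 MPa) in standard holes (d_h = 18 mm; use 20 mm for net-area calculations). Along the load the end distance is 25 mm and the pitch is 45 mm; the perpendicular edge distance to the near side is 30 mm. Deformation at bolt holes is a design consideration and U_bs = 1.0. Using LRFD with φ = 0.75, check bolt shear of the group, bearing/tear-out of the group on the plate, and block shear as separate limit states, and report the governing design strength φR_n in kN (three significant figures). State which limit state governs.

Bolt shear: A_b = π·16²/4 = 201.1 mm²; R_n = 469 × 201.1 × 5 × 1 / 1000 = 471.5 kN → 0.75 × 471.5 = 354 kN.
Bearing: edge l_c = 16, r_n = 165.1 kN; interior l_c = 27, r_n = 278.6 kN; R_n = 165.1 + 4·278.6 = 1280 kN → 960 kN.
Block shear: A_gv = 4100, A_nv = 2300, A_nt = 400 mm²; R_n = min(0.6F_uA_nv, 0.6F_yA_gv) + U_bs·F_u·A_nt = 765.4 kN → 574 kN.
Bolt shear governs: 354 kN.

354 kN (bolt shear governs)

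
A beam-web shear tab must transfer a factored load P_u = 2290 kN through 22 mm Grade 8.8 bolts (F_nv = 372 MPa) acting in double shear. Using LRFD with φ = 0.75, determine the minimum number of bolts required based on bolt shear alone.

A_b = π·22²/4 = 380.1 mm².
Per-bolt design strength φR_n = 0.75 × 372 × 380.1 × 2 / 1000 = 212.1 kN.
n ≥ 2290 / 212.1 = 10.8 → use 11 bolts.

11 bolts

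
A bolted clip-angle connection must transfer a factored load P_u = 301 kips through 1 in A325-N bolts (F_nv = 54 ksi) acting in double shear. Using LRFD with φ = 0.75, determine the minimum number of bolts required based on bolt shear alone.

A_b = π·1²/4 = 0.7854 in².
Per-bolt design strength φR_n = 0.75 × 54 × 0.7854 × 2 = 63.62 kips.
n ≥ 301 / 63.62 = 4.731 → use 5 bolts.

5 bolts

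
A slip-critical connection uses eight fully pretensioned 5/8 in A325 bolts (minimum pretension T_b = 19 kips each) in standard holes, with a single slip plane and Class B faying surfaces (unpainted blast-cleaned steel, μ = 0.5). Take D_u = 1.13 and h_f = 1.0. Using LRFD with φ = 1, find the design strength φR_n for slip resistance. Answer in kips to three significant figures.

85.9 kips

R_n = μ · D_u · h_f · T_b · n_s · n_b = 0.5 × 1.13 × 1.0 × 19 × 1 × 8 = 85.88 kips.
Design strength φR_n = 1 × 85.88 = 85.9 kips.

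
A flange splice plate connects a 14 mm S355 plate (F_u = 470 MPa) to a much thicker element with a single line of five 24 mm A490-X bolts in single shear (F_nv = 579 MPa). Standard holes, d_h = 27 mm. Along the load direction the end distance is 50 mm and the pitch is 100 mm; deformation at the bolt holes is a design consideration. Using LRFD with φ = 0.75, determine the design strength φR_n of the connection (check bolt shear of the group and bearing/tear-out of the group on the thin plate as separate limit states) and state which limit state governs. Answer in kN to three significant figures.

Bolt shear: A_b = π·24²/4 = 452.4 mm²; R_n = 579 × 452.4 × 5 × 1 / 1000 = 1310 kN → 0.75 × 1310 = 982 kN.
Bearing (1.2 l_c t F_u ≤ 2.4 d t F_u): upper limit = 2.4·24·14·470 / 1000 = 379 kN.
  Edge l_c = 50 − 27/2 = 36.5 → r_n = 288.2 kN; interior l_c = 100 − 27 = 73 → r_n = 379 kN.
  R_n,bearing = 1·288.2 + 4·379 = 1804 kN → 0.75 × 1804 = 1350 kN.
Bolt shear governs: 982 kN.

982 kN (bolt shear governs)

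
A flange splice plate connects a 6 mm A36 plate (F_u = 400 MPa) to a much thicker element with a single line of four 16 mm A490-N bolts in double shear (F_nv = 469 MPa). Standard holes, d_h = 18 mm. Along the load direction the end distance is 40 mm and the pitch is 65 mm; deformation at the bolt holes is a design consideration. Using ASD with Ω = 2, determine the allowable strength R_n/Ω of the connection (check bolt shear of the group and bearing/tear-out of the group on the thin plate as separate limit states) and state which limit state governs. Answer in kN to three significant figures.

183 kN (bearing governs)

Bolt shear: A_b = π·16²/4 = 201.1 mm²; R_n = 469 × 201.1 × 4 × 2 / 1000 = 754.4 kN → 754.4 / 2 = 377 kN.
Bearing (1.2 l_c t F_u ≤ 2.4 d t F_u): upper limit = 2.4·16·6·400 / 1000 = 92.16 kN.
  Edge l_c = 40 − 18/2 = 31 → r_n = 89.28 kN; interior l_c = 65 − 18 = 47 → r_n = 92.16 kN.
  R_n,bearing = 1·89.28 + 3·92.16 = 365.8 kN → 365.8 / 2 = 183 kN.
Bearing governs: 183 kN.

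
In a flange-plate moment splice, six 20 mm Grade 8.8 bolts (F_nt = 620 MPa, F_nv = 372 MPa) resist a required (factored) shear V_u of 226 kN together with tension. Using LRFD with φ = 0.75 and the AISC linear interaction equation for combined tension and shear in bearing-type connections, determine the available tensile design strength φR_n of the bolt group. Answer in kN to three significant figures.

A_b = π·20²/4 = 314.2 mm²; f_rv = 226 × 1000 / (6 × 314.2) = 119.9 MPa.
F'_nt = 1.3 F_nt − (F_nt / φF_nv) f_rv = 1.3·620 − (620/(0.75·372))·119.9 = 539.6 MPa, capped at F_nt → F'_nt = 539.6 MPa.
R_n = F'_nt · A_b · n = 539.6 × 314.2 × 6 / 1000 = 1017 kN.
Design strength φR_n = 0.75 × 1017 = 763 kN.

763 kN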